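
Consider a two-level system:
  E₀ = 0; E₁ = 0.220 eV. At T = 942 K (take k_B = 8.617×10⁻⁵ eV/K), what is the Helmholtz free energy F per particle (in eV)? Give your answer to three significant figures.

k_BT = 8.617×10⁻⁵ × 942 K = 0.081172 eV.
Eᵢ/kT = 0, 2.7103.
Z = Σ e^(−Eᵢ/kT) = e^(−0) + e^(−2.7103) = 1.0000 + 0.066517 = 1.0665.
F = −kT ln Z = −0.081172 × ln(1.0665) = −0.081172 × 0.064382 = -0.00523 eV.

-0.00523 eV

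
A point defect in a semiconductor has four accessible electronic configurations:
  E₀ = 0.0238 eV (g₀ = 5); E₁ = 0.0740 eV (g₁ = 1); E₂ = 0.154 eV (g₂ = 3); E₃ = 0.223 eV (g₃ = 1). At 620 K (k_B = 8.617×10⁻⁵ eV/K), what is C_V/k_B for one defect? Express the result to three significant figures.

0.357

k_BT = 8.617×10⁻⁵ × 620 K = 0.053425 eV.
Eᵢ/kT = 0.44548, 1.3851, 2.8825, 4.1741.
Z = Σ gᵢe^(−Eᵢ/kT) = 5·e^(−0.44548) + 1·e^(−1.3851) + 3·e^(−2.8825) + 1·e^(−4.1741) = 3.2026 + 0.25030 + 0.16798 + 0.015389 = 3.6363.
⟨E⟩ = 0.034113 eV, ⟨E²⟩ = 0.0021818 eV².
C_V/k_B = (⟨E²⟩ − ⟨E⟩²)/(kT)² = (0.0021818 − 0.0011637)/0.0028542 = 0.357.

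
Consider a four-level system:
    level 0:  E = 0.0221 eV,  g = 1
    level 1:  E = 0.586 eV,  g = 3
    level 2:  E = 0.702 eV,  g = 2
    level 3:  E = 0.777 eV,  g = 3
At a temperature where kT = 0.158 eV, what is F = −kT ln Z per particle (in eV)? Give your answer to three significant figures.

Eᵢ/kT = 0.13987, 3.7089, 4.4430, 4.9177.
Z = Σ gᵢe^(−Eᵢ/kT) = 1·e^(−0.13987) + 3·e^(−3.7089) + 2·e^(−4.4430) + 3·e^(−4.9177) = 0.86947 + 0.073513 + 0.023521 + 0.021948 = 0.98845.
F = −kT ln Z = −0.158 × ln(0.98845) = −0.158 × -0.011617 = 0.00184 eV.

0.00184 eV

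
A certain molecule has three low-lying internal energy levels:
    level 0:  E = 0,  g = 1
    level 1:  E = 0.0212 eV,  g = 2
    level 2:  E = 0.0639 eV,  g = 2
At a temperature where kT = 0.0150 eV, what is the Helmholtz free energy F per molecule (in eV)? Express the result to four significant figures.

Eᵢ/kT = 0, 1.41333, 4.26000.
Z = Σ gᵢe^(−Eᵢ/kT) = 1·e^(−0) + 2·e^(−1.41333) + 2·e^(−4.26000) = 1.00000 + 0.486663 + 0.0282446 = 1.51491.
F = −kT ln Z = −0.0150 × ln(1.51491) = −0.0150 × 0.415356 = -0.006230 eV.

-0.006230 eV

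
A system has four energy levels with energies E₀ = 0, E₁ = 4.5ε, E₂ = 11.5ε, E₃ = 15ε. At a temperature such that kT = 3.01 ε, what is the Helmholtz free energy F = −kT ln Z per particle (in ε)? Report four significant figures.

-0.6789 ε

Eᵢ/kT = 0, 1.49502, 3.82060, 4.98339.
Z = Σ e^(−Eᵢ/kT) = e^(−0) + e^(−1.49502) + e^(−3.82060) + e^(−4.98339) = 1.00000 + 0.224244 + 0.0219146 + 0.00685080 = 1.25301.
F = −kT ln Z = −3.01 × ln(1.25301) = −3.01 × 0.225549 = -0.6789 ε.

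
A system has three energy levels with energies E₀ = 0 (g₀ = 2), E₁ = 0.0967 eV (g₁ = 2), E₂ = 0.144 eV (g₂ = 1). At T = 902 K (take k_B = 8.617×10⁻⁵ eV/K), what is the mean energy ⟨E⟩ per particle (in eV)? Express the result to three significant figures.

0.0287 eV

k_BT = 8.617×10⁻⁵ × 902 K = 0.077725 eV.
Eᵢ/kT = 0, 1.2441, 1.8527.
Z = Σ gᵢe^(−Eᵢ/kT) = 2·e^(−0) + 2·e^(−1.2441) + 1·e^(−1.8527) = 2.0000 + 0.57640 + 0.15681 = 2.7332.
⟨E⟩ = Σ Eᵢ gᵢe^(−Eᵢ/kT) / Z = (0·2.0000 + 0.0967·0.57640 + 0.144·0.15681) / 2.7332 = 0.0287 eV.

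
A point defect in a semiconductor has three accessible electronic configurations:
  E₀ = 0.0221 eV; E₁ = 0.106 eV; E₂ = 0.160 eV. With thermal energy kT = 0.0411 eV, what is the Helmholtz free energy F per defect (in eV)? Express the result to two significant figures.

0.016 eV

Eᵢ/kT = 0.5377, 2.579, 3.893.
Z = Σ e^(−Eᵢ/kT) = e^(−0.5377) + e^(−2.579) + e^(−3.893) = 0.5841 + 0.07585 + 0.02038 = 0.6803.
F = −kT ln Z = −0.0411 × ln(0.6803) = −0.0411 × -0.3852 = 0.016 eV.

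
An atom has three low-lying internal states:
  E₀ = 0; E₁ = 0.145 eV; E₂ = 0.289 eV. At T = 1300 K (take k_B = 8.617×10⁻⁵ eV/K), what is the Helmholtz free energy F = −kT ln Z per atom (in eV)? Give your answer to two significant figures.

k_BT = 8.617×10⁻⁵ × 1300 K = 0.1120 eV.
Eᵢ/kT = 0, 1.295, 2.580.
Z = Σ e^(−Eᵢ/kT) = e^(−0) + e^(−1.295) + e^(−2.580) = 1.000 + 0.2739 + 0.07577 = 1.350.
F = −kT ln Z = −0.1120 × ln(1.350) = −0.1120 × 0.3001 = -0.034 eV.

-0.034 eV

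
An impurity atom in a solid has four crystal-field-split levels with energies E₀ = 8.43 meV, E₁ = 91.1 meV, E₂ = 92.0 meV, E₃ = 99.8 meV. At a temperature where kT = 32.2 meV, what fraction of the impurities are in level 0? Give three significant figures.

Eᵢ/kT = 0.26180, 2.8292, 2.8571, 3.0994.
Z = Σ e^(−Eᵢ/kT) = e^(−0.26180) + e^(−2.8292) + e^(−2.8571) + e^(−3.0994) = 0.76966 + 0.059060 + 0.057435 + 0.045076 = 0.93123.
P₀ = e^(−E₀/kT) / Z = 0.76966/0.93123 = 0.826.

0.826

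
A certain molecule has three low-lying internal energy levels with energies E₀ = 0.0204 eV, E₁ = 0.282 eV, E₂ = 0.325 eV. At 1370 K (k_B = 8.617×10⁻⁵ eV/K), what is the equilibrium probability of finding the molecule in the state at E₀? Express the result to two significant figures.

0.84

k_BT = 8.617×10⁻⁵ × 1370 K = 0.1181 eV.
Eᵢ/kT = 0.1727, 2.388, 2.752.
Z = Σ e^(−Eᵢ/kT) = e^(−0.1727) + e^(−2.388) + e^(−2.752) = 0.8414 + 0.09181 + 0.06380 = 0.9970.
P₀ = e^(−E₀/kT) / Z = 0.8414/0.9970 = 0.84.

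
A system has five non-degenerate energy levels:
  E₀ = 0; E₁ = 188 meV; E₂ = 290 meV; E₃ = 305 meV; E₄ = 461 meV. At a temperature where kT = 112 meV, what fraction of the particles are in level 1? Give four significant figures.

0.1389

Eᵢ/kT = 0, 1.67857, 2.58929, 2.72321, 4.11607.
Z = Σ e^(−Eᵢ/kT) = e^(−0) + e^(−1.67857) + e^(−2.58929) + e^(−2.72321) + e^(−4.11607) = 1.00000 + 0.186641 + 0.0750733 + 0.0656636 + 0.0163085 = 1.34369.
P₁ = e^(−E₁/kT) / Z = 0.186641/1.34369 = 0.1389.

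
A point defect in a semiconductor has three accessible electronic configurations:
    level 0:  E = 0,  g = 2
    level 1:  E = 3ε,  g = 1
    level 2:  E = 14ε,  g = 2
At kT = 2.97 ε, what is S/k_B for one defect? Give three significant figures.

1.06

Eᵢ/kT = 0, 1.0101, 4.7138.
Z = Σ gᵢe^(−Eᵢ/kT) = 2·e^(−0) + 1·e^(−1.0101) + 2·e^(−4.7138) = 2.0000 + 0.36418 + 0.017941 = 2.3821.
⟨E⟩ = Σ EᵢPᵢ = 0.56409 ε.
S/k_B = ln Z + ⟨E⟩/kT = ln(2.3821) + 0.56409/2.97 = 0.86798 + 0.18993 = 1.06.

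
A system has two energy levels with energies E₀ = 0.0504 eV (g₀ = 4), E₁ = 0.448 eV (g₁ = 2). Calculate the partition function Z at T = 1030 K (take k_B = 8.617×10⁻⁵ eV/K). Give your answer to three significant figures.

Z = 2.28

k_BT = 8.617×10⁻⁵ × 1030 K = 0.088755 eV.
Eᵢ/kT = 0.56786, 5.0476.
Z = Σ gᵢe^(−Eᵢ/kT) = 4·e^(−0.56786) + 2·e^(−5.0476) = 2.2669 + 0.012849 = 2.2797.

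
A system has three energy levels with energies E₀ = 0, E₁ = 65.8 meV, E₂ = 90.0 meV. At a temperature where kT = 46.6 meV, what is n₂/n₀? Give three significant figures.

0.145

n₂/n₀ = exp[−(E₂−E₀)/kT] = exp(−(90.0 meV)/(46.6 meV)) = exp(-1.9313) = 0.145.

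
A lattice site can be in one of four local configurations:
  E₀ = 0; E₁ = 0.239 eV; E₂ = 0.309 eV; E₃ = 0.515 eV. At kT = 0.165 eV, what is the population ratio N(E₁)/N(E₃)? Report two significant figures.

n₁/n₃ = exp[−(E₁−E₃)/kT] = exp(−(-0.276 eV)/(0.165 eV)) = exp(1.673) = 5.3.

5.3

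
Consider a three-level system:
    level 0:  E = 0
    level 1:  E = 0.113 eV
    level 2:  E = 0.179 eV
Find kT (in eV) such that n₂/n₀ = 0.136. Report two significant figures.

n₂/n₀ = exp[−(E₂−E₀)/kT] = 0.136.
⇒ (E₂−E₀)/kT = ln(1/0.136) = ln(7.353) = 1.995.
kT = 0.179 eV / 1.995 = 0.090 eV.

0.090 eV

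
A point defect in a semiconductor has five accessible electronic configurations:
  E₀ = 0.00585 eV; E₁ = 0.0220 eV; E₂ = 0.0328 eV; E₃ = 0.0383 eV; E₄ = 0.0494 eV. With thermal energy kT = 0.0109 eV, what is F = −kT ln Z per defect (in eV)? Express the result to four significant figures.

0.002332 eV

Eᵢ/kT = 0.536697, 2.01835, 3.00917, 3.51376, 4.53211.
Z = Σ e^(−Eᵢ/kT) = e^(−0.536697) + e^(−2.01835) + e^(−3.00917) + e^(−3.51376) + e^(−4.53211) = 0.584676 + 0.132875 + 0.0493326 + 0.0297847 + 0.0107580 = 0.807426.
F = −kT ln Z = −0.0109 × ln(0.807426) = −0.0109 × -0.213904 = 0.002332 eV.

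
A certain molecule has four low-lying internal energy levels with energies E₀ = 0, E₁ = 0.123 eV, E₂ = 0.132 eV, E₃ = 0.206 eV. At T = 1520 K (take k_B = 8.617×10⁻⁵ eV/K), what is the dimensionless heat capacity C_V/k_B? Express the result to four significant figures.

k_BT = 8.617×10⁻⁵ × 1520 K = 0.130978 eV.
Eᵢ/kT = 0, 0.939089, 1.00780, 1.57278.
Z = Σ e^(−Eᵢ/kT) = e^(−0) + e^(−0.939089) + e^(−1.00780) + e^(−1.57278) = 1.00000 + 0.390984 + 0.365021 + 0.207468 = 1.96347.
⟨E⟩ = 0.0707993 eV, ⟨E²⟩ = 0.0107358 eV².
C_V/k_B = (⟨E²⟩ − ⟨E⟩²)/(kT)² = (0.0107358 − 0.00501254)/0.0171552 = 0.3336.

0.3336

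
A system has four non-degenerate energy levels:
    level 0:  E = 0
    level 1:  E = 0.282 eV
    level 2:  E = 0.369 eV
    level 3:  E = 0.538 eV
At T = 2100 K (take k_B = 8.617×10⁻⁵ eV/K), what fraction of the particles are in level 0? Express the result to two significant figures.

k_BT = 8.617×10⁻⁵ × 2100 K = 0.1810 eV.
Eᵢ/kT = 0, 1.558, 2.039, 2.972.
Z = Σ e^(−Eᵢ/kT) = e^(−0) + e^(−1.558) + e^(−2.039) + e^(−2.972) = 1.000 + 0.2106 + 0.1302 + 0.05120 = 1.392.
P₀ = e^(−E₀/kT) / Z = 1.000/1.392 = 0.72.

0.72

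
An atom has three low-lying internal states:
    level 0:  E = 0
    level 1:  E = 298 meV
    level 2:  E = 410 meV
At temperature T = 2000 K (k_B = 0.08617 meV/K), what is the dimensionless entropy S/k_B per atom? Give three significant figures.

k_BT = 0.08617 × 2000 K = 172.34 meV.
Eᵢ/kT = 0, 1.7291, 2.3790.
Z = Σ e^(−Eᵢ/kT) = e^(−0) + e^(−1.7291) + e^(−2.3790) = 1.0000 + 0.17744 + 0.092643 = 1.2701.
⟨E⟩ = Σ EᵢPᵢ = 71.538 meV.
S/k_B = ln Z + ⟨E⟩/kT = ln(1.2701) + 71.538/172.34 = 0.23910 + 0.41510 = 0.654.

0.654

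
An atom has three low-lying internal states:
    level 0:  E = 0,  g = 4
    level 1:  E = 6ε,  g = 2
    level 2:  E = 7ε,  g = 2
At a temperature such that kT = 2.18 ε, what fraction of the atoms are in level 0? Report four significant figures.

0.9505

Eᵢ/kT = 0, 2.75229, 3.21101.
Z = Σ gᵢe^(−Eᵢ/kT) = 4·e^(−0) + 2·e^(−2.75229) + 2·e^(−3.21101) = 4.00000 + 0.127563 + 0.0806317 = 4.20819.
P₀ = g₀ e^(−E₀/kT) / Z = 4.00000/4.20819 = 0.9505.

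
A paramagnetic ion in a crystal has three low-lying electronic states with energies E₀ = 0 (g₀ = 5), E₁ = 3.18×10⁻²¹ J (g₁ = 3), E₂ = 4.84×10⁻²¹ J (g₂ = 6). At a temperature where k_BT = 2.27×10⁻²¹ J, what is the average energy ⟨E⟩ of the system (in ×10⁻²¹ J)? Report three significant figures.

Eᵢ/kT = 0, 1.4009, 2.1322.
Z = Σ gᵢe^(−Eᵢ/kT) = 5·e^(−0) + 3·e^(−1.4009) + 6·e^(−2.1322) = 5.0000 + 0.73913 + 0.71146 = 6.4506.
⟨E⟩ = Σ Eᵢ gᵢe^(−Eᵢ/kT) / Z = (0·5.0000 + 3.18·0.73913 + 4.84·0.71146) / 6.4506 = 0.898 ×10⁻²¹ J.

0.898 ×10⁻²¹ J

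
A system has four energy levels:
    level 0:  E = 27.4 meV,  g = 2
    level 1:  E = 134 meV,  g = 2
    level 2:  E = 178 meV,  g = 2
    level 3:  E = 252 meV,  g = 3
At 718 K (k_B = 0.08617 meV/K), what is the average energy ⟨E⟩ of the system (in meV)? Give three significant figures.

58.9 meV

k_BT = 0.08617 × 718 K = 61.870 meV.
Eᵢ/kT = 0.44286, 2.1658, 2.8770, 4.0731.
Z = Σ gᵢe^(−Eᵢ/kT) = 2·e^(−0.44286) + 2·e^(−2.1658) + 2·e^(−2.8770) + 3·e^(−4.0731) = 1.2844 + 0.22932 + 0.11261 + 0.051074 = 1.6774.
⟨E⟩ = Σ Eᵢ gᵢe^(−Eᵢ/kT) / Z = (27.4·1.2844 + 134·0.22932 + 178·0.11261 + 252·0.051074) / 1.6774 = 58.9 meV.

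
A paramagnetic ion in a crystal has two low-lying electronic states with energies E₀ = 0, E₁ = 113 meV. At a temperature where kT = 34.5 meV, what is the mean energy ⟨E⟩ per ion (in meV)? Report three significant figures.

Eᵢ/kT = 0, 3.2754.
Z = Σ e^(−Eᵢ/kT) = e^(−0) + e^(−3.2754) = 1.0000 + 0.037802 = 1.0378.
⟨E⟩ = Σ Eᵢ e^(−Eᵢ/kT) / Z = (0·1.0000 + 113·0.037802) / 1.0378 = 4.12 meV.

4.12 meV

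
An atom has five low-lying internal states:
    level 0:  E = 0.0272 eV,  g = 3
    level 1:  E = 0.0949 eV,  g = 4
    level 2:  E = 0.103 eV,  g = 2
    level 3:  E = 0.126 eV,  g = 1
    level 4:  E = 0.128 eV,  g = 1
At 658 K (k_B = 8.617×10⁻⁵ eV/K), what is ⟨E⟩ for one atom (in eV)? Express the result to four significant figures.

0.05794 eV

k_BT = 8.617×10⁻⁵ × 658 K = 0.0566999 eV.
Eᵢ/kT = 0.479719, 1.67372, 1.81658, 2.22223, 2.25750.
Z = Σ gᵢe^(−Eᵢ/kT) = 3·e^(−0.479719) + 4·e^(−1.67372) + 2·e^(−1.81658) + 1·e^(−2.22223) + 1·e^(−2.25750) = 1.85687 + 0.750192 + 0.325162 + 0.108367 + 0.104612 = 3.14520.
⟨E⟩ = Σ Eᵢ gᵢe^(−Eᵢ/kT) / Z = (0.0272·1.85687 + 0.0949·0.750192 + 0.103·0.325162 + 0.126·0.108367 + 0.128·0.104612) / 3.14520 = 0.05794 eV.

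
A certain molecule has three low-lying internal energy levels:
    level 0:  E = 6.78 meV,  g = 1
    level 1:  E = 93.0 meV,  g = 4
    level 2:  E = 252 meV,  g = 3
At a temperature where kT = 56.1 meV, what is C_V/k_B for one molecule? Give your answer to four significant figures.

Eᵢ/kT = 0.120856, 1.65775, 4.49198.
Z = Σ gᵢe^(−Eᵢ/kT) = 1·e^(−0.120856) + 4·e^(−1.65775) + 3·e^(−4.49198) = 0.886162 + 0.762269 + 0.0335953 = 1.68203.
⟨E⟩ = 50.7513 meV, ⟨E²⟩ = 5212.18 meV².
C_V/k_B = (⟨E²⟩ − ⟨E⟩²)/(kT)² = (5212.18 − 2575.69)/3147.21 = 0.8377.

0.8377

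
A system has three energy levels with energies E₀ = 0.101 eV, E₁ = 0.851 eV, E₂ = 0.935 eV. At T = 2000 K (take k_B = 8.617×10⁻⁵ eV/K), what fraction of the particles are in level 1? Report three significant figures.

0.0126

k_BT = 8.617×10⁻⁵ × 2000 K = 0.17234 eV.
Eᵢ/kT = 0.58605, 4.9379, 5.4253.
Z = Σ e^(−Eᵢ/kT) = e^(−0.58605) + e^(−4.9379) + e^(−5.4253) = 0.55652 + 0.0071696 + 0.0044037 = 0.56809.
P₁ = e^(−E₁/kT) / Z = 0.0071696/0.56809 = 0.0126.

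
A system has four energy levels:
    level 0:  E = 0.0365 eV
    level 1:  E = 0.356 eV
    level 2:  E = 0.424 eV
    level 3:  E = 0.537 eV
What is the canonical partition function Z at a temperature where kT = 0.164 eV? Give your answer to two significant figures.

Eᵢ/kT = 0.2226, 2.171, 2.585, 3.274.
Z = Σ e^(−Eᵢ/kT) = e^(−0.2226) + e^(−2.171) + e^(−2.585) + e^(−3.274) = 0.8004 + 0.1141 + 0.07540 + 0.03785 = 1.028.

Z = 1.0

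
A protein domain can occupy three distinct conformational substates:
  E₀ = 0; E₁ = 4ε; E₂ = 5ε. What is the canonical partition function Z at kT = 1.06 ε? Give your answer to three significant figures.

Z = 1.03

Eᵢ/kT = 0, 3.7736, 4.7170.
Z = Σ e^(−Eᵢ/kT) = e^(−0) + e^(−3.7736) + e^(−4.7170) = 1.0000 + 0.022969 + 0.0089420 = 1.0319.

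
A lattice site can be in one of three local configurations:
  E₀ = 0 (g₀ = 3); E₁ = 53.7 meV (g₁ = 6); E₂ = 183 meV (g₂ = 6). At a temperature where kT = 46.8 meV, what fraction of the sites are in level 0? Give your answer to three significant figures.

0.597

Eᵢ/kT = 0, 1.1474, 3.9103.
Z = Σ gᵢe^(−Eᵢ/kT) = 3·e^(−0) + 6·e^(−1.1474) + 6·e^(−3.9103) = 3.0000 + 1.9048 + 0.12021 = 5.0250.
P₀ = g₀ e^(−E₀/kT) / Z = 3.0000/5.0250 = 0.597.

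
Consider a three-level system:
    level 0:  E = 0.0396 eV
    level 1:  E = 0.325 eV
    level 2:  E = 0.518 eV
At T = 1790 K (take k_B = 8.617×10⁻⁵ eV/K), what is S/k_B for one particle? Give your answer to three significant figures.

0.542

k_BT = 8.617×10⁻⁵ × 1790 K = 0.15424 eV.
Eᵢ/kT = 0.25674, 2.1071, 3.3584.
Z = Σ e^(−Eᵢ/kT) = e^(−0.25674) + e^(−2.1071) + e^(−3.3584) = 0.77357 + 0.12159 + 0.034791 = 0.92995.
⟨E⟩ = Σ EᵢPᵢ = 0.094814 eV.
S/k_B = ln Z + ⟨E⟩/kT = ln(0.92995) + 0.094814/0.15424 = -0.072624 + 0.61472 = 0.542.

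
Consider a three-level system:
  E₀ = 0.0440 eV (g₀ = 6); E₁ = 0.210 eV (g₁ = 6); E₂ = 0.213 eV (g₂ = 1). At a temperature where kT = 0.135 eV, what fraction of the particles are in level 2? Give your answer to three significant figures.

Eᵢ/kT = 0.32593, 1.5556, 1.5778.
Z = Σ gᵢe^(−Eᵢ/kT) = 6·e^(−0.32593) + 6·e^(−1.5556) + 1·e^(−1.5778) = 4.3311 + 1.2664 + 0.20643 = 5.8039.
P₂ = g₂ e^(−E₂/kT) / Z = 0.20643/5.8039 = 0.0356.

0.0356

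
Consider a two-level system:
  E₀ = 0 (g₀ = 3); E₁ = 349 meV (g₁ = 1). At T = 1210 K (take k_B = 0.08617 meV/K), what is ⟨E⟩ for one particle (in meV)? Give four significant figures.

k_BT = 0.08617 × 1210 K = 104.266 meV.
Eᵢ/kT = 0, 3.34721.
Z = Σ gᵢe^(−Eᵢ/kT) = 3·e^(−0) + 1·e^(−3.34721) = 3.00000 + 0.0351824 = 3.03518.
⟨E⟩ = Σ Eᵢ gᵢe^(−Eᵢ/kT) / Z = (0·3.00000 + 349·0.0351824) / 3.03518 = 4.045 meV.

4.045 meV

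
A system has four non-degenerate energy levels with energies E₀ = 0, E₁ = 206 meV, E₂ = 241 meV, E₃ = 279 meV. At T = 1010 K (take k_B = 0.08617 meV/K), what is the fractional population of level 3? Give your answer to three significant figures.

0.0339

k_BT = 0.08617 × 1010 K = 87.032 meV.
Eᵢ/kT = 0, 2.3669, 2.7691, 3.2057.
Z = Σ e^(−Eᵢ/kT) = e^(−0) + e^(−2.3669) + e^(−2.7691) + e^(−3.2057) = 1.0000 + 0.093771 + 0.062718 + 0.040531 = 1.1970.
P₃ = e^(−E₃/kT) / Z = 0.040531/1.1970 = 0.0339.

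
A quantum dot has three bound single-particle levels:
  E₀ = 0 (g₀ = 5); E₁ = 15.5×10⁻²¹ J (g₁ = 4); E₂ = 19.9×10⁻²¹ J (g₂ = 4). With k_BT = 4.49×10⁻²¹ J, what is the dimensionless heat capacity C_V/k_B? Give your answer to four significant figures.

0.4567

Eᵢ/kT = 0, 3.45212, 4.43207.
Z = Σ gᵢe^(−Eᵢ/kT) = 5·e^(−0) + 4·e^(−3.45212) + 4·e^(−4.43207) = 5.00000 + 0.126714 + 0.0475594 = 5.17427.
⟨E⟩ = 0.562495, ⟨E²⟩ = 9.52348.
C_V/k_B = (⟨E²⟩ − ⟨E⟩²)/(kT)² = (9.52348 − 0.316401)/20.1601 = 0.4567.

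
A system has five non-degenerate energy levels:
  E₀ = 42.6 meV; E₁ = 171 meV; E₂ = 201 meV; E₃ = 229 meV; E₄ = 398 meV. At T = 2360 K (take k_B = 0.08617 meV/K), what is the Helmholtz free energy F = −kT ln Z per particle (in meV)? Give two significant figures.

-150 meV

k_BT = 0.08617 × 2360 K = 203.4 meV.
Eᵢ/kT = 0.2094, 0.8407, 0.9882, 1.126, 1.957.
Z = Σ e^(−Eᵢ/kT) = e^(−0.2094) + e^(−0.8407) + e^(−0.9882) + e^(−1.126) + e^(−1.957) = 0.8111 + 0.4314 + 0.3722 + 0.3243 + 0.1413 = 2.080.
F = −kT ln Z = −203.4 × ln(2.080) = −203.4 × 0.7324 = -150 meV.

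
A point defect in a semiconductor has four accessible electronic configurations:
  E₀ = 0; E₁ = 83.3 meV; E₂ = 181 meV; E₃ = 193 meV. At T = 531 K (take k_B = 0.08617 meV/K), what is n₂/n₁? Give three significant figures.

k_BT = 0.08617 × 531 K = 45.756 meV.
n₂/n₁ = exp[−(E₂−E₁)/kT] = exp(−(97.7 meV)/(45.756 meV)) = exp(-2.1352) = 0.118.

0.118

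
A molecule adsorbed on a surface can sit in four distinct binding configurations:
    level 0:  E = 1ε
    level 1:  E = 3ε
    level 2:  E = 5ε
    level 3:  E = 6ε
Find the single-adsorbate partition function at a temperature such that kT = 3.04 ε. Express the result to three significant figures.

Z = 1.42

Eᵢ/kT = 0.32895, 0.98684, 1.6447, 1.9737.
Z = Σ e^(−Eᵢ/kT) = e^(−0.32895) + e^(−0.98684) + e^(−1.6447) + e^(−1.9737) = 0.71968 + 0.37275 + 0.19307 + 0.13894 = 1.4244.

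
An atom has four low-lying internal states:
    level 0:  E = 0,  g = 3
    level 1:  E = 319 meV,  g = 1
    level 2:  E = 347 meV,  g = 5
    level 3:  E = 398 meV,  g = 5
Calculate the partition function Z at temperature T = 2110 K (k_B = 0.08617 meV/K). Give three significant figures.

Z = 4.47

k_BT = 0.08617 × 2110 K = 181.82 meV.
Eᵢ/kT = 0, 1.7545, 1.9085, 2.1890.
Z = Σ gᵢe^(−Eᵢ/kT) = 3·e^(−0) + 1·e^(−1.7545) + 5·e^(−1.9085) + 5·e^(−2.1890) = 3.0000 + 0.17299 + 0.74151 + 0.56014 = 4.4746.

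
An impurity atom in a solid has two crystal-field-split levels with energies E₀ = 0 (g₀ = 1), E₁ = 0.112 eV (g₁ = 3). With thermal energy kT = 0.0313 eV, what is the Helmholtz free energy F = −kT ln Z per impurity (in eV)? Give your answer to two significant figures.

-0.0025 eV

Eᵢ/kT = 0, 3.578.
Z = Σ gᵢe^(−Eᵢ/kT) = 1·e^(−0) + 3·e^(−3.578) = 1.000 + 0.08379 = 1.084.
F = −kT ln Z = −0.0313 × ln(1.084) = −0.0313 × 0.08066 = -0.0025 eV.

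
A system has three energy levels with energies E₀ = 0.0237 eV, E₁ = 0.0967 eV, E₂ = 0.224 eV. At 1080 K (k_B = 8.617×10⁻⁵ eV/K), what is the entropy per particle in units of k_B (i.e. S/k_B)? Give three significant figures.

k_BT = 8.617×10⁻⁵ × 1080 K = 0.093064 eV.
Eᵢ/kT = 0.25466, 1.0391, 2.4069.
Z = Σ e^(−Eᵢ/kT) = e^(−0.25466) + e^(−1.0391) + e^(−2.4069) = 0.77518 + 0.35377 + 0.090094 = 1.2190.
⟨E⟩ = Σ EᵢPᵢ = 0.059690 eV.
S/k_B = ln Z + ⟨E⟩/kT = ln(1.2190) + 0.059690/0.093064 = 0.19803 + 0.64139 = 0.839.

0.839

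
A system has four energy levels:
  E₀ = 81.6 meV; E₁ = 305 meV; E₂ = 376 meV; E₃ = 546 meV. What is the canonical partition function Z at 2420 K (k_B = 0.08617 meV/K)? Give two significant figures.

Z = 1.1

k_BT = 0.08617 × 2420 K = 208.5 meV.
Eᵢ/kT = 0.3914, 1.463, 1.803, 2.619.
Z = Σ e^(−Eᵢ/kT) = e^(−0.3914) + e^(−1.463) + e^(−1.803) + e^(−2.619) = 0.6761 + 0.2315 + 0.1648 + 0.07288 = 1.145.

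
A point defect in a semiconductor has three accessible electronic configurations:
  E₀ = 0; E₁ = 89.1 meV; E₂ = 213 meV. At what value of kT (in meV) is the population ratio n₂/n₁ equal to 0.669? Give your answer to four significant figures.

308.2 meV

n₂/n₁ = exp[−(E₂−E₁)/kT] = 0.669.
⇒ (E₂−E₁)/kT = ln(1/0.669) = ln(1.49477) = 0.401972.
kT = 123.9 meV / 0.401972 = 308.2 meV.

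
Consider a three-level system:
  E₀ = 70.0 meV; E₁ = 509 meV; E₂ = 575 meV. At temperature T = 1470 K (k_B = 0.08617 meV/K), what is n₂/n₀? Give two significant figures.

0.019

k_BT = 0.08617 × 1470 K = 126.7 meV.
n₂/n₀ = exp[−(E₂−E₀)/kT] = exp(−(505.0 meV)/(126.7 meV)) = exp(-3.986) = 0.019.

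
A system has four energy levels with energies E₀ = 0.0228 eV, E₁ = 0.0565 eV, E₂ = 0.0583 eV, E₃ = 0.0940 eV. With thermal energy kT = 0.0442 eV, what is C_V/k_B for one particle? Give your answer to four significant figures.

0.2694

Eᵢ/kT = 0.515837, 1.27828, 1.31900, 2.12670.
Z = Σ e^(−Eᵢ/kT) = e^(−0.515837) + e^(−1.27828) + e^(−1.31900) + e^(−2.12670) = 0.597001 + 0.278516 + 0.267403 + 0.119230 = 1.26215.
⟨E⟩ = 0.0444836 eV, ⟨E²⟩ = 0.00250511 eV².
C_V/k_B = (⟨E²⟩ − ⟨E⟩²)/(kT)² = (0.00250511 − 0.00197879)/0.00195364 = 0.2694.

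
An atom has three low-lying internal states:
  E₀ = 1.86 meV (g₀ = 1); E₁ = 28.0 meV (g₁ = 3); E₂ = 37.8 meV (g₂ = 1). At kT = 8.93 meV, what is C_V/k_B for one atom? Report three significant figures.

Eᵢ/kT = 0.20829, 3.1355, 4.2329.
Z = Σ gᵢe^(−Eᵢ/kT) = 1·e^(−0.20829) + 3·e^(−3.1355) + 1·e^(−4.2329) = 0.81197 + 0.13043 + 0.014510 = 0.95691.
⟨E⟩ = 5.9679 meV, ⟨E²⟩ = 131.46 meV².
C_V/k_B = (⟨E²⟩ − ⟨E⟩²)/(kT)² = (131.46 − 35.616)/79.745 = 1.20.

1.20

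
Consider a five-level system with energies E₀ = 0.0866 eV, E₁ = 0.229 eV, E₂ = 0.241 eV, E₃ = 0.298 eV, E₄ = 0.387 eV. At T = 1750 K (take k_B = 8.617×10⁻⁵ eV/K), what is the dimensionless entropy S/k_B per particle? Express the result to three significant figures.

1.39

k_BT = 8.617×10⁻⁵ × 1750 K = 0.15080 eV.
Eᵢ/kT = 0.57427, 1.5186, 1.5981, 1.9761, 2.5663.
Z = Σ e^(−Eᵢ/kT) = e^(−0.57427) + e^(−1.5186) + e^(−1.5981) + e^(−1.9761) + e^(−2.5663) = 0.56312 + 0.21902 + 0.20228 + 0.13861 + 0.076819 = 1.1998.
⟨E⟩ = Σ EᵢPᵢ = 0.18229 eV.
S/k_B = ln Z + ⟨E⟩/kT = ln(1.1998) + 0.18229/0.15080 = 0.18215 + 1.2088 = 1.39.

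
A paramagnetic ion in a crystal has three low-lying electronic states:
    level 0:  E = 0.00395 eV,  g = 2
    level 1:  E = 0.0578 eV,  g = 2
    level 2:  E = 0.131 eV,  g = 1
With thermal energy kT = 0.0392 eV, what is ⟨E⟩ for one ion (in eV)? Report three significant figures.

Eᵢ/kT = 0.10077, 1.4745, 3.3418.
Z = Σ gᵢe^(−Eᵢ/kT) = 2·e^(−0.10077) + 2·e^(−1.4745) + 1·e^(−3.3418) = 1.8083 + 0.45779 + 0.035373 = 2.3015.
⟨E⟩ = Σ Eᵢ gᵢe^(−Eᵢ/kT) / Z = (0.00395·1.8083 + 0.0578·0.45779 + 0.131·0.035373) / 2.3015 = 0.0166 eV.

0.0166 eV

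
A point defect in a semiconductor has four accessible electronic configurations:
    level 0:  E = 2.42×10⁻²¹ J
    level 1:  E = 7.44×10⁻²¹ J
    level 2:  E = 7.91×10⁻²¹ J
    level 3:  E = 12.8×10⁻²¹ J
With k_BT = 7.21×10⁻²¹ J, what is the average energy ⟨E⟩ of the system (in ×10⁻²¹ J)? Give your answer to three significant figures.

Eᵢ/kT = 0.33564, 1.0319, 1.0971, 1.7753.
Z = Σ e^(−Eᵢ/kT) = e^(−0.33564) + e^(−1.0319) + e^(−1.0971) + e^(−1.7753) = 0.71488 + 0.35633 + 0.33384 + 0.16943 = 1.5745.
⟨E⟩ = Σ Eᵢ e^(−Eᵢ/kT) / Z = (2.42·0.71488 + 7.44·0.35633 + 7.91·0.33384 + 12.8·0.16943) / 1.5745 = 5.84 ×10⁻²¹ J.

5.84 ×10⁻²¹ J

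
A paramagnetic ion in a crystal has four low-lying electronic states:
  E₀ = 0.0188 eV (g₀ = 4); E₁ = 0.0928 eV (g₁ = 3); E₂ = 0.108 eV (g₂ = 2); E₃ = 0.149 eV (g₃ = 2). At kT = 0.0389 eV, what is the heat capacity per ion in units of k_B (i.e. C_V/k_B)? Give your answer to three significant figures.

Eᵢ/kT = 0.48329, 2.3856, 2.7763, 3.8303.
Z = Σ gᵢe^(−Eᵢ/kT) = 4·e^(−0.48329) + 3·e^(−2.3856) + 2·e^(−2.7763) + 2·e^(−3.8303) = 2.4670 + 0.27610 + 0.12454 + 0.043406 = 2.9110.
⟨E⟩ = 0.031577 eV, ⟨E²⟩ = 0.0019464 eV².
C_V/k_B = (⟨E²⟩ − ⟨E⟩²)/(kT)² = (0.0019464 − 0.00099711)/0.0015132 = 0.627.

0.627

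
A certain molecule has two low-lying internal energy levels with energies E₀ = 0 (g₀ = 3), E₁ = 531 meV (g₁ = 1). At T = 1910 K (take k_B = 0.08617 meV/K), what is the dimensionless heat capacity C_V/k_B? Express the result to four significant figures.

k_BT = 0.08617 × 1910 K = 164.585 meV.
Eᵢ/kT = 0, 3.22630.
Z = Σ gᵢe^(−Eᵢ/kT) = 3·e^(−0) + 1·e^(−3.22630) = 3.00000 + 0.0397041 = 3.03970.
⟨E⟩ = 6.93584 meV, ⟨E²⟩ = 3682.93 meV².
C_V/k_B = (⟨E²⟩ − ⟨E⟩²)/(kT)² = (3682.93 − 48.1059)/27088.2 = 0.1342.

0.1342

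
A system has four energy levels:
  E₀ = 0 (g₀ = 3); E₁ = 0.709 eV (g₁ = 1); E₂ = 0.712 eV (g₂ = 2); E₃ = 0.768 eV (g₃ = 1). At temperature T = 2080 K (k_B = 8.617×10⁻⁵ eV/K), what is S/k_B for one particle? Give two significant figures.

1.2

k_BT = 8.617×10⁻⁵ × 2080 K = 0.1792 eV.
Eᵢ/kT = 0, 3.956, 3.973, 4.286.
Z = Σ gᵢe^(−Eᵢ/kT) = 3·e^(−0) + 1·e^(−3.956) + 2·e^(−3.973) + 1·e^(−4.286) = 3.000 + 0.01914 + 0.03763 + 0.01376 = 3.071.
⟨E⟩ = Σ EᵢPᵢ = 0.01658 eV.
S/k_B = ln Z + ⟨E⟩/kT = ln(3.071) + 0.01658/0.1792 = 1.122 + 0.09252 = 1.2.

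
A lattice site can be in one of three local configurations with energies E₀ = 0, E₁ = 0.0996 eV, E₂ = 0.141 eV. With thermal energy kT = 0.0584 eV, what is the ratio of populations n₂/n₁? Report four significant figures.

0.4922

n₂/n₁ = exp[−(E₂−E₁)/kT] = exp(−(0.0414 eV)/(0.0584 eV)) = exp(-0.708904) = 0.4922.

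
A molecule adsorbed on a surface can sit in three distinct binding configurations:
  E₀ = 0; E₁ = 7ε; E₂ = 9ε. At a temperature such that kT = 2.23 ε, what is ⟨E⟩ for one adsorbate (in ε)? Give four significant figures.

0.4357 ε

Eᵢ/kT = 0, 3.13901, 4.03587.
Z = Σ e^(−Eᵢ/kT) = e^(−0) + e^(−3.13901) + e^(−4.03587) = 1.00000 + 0.0433257 + 0.0176703 = 1.06100.
⟨E⟩ = Σ Eᵢ e^(−Eᵢ/kT) / Z = (0·1.00000 + 7·0.0433257 + 9·0.0176703) / 1.06100 = 0.4357 ε.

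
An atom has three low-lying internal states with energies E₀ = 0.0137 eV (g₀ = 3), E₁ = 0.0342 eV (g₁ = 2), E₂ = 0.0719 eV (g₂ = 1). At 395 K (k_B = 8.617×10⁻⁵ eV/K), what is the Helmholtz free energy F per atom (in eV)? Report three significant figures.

-0.0358 eV

k_BT = 8.617×10⁻⁵ × 395 K = 0.034037 eV.
Eᵢ/kT = 0.40250, 1.0048, 2.1124.
Z = Σ gᵢe^(−Eᵢ/kT) = 3·e^(−0.40250) + 2·e^(−1.0048) + 1·e^(−2.1124) = 2.0059 + 0.73224 + 0.12095 = 2.8591.
F = −kT ln Z = −0.034037 × ln(2.8591) = −0.034037 × 1.0505 = -0.0358 eV.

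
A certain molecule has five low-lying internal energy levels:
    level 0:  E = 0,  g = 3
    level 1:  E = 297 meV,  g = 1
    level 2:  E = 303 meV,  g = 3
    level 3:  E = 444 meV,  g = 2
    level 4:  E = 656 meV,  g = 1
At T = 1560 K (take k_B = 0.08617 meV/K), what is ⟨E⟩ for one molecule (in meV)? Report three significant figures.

k_BT = 0.08617 × 1560 K = 134.43 meV.
Eᵢ/kT = 0, 2.2093, 2.2540, 3.3028, 4.8799.
Z = Σ gᵢe^(−Eᵢ/kT) = 3·e^(−0) + 1·e^(−2.2093) + 3·e^(−2.2540) + 2·e^(−3.3028) + 1·e^(−4.8799) = 3.0000 + 0.10978 + 0.31494 + 0.073560 + 0.0075978 = 3.5059.
⟨E⟩ = Σ Eᵢ gᵢe^(−Eᵢ/kT) / Z = (0·3.0000 + 297·0.10978 + 303·0.31494 + 444·0.073560 + 656·0.0075978) / 3.5059 = 47.3 meV.

47.3 meV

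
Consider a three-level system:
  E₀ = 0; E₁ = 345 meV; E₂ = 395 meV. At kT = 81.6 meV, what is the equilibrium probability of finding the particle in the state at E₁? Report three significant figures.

0.0143

Eᵢ/kT = 0, 4.2279, 4.8407.
Z = Σ e^(−Eᵢ/kT) = e^(−0) + e^(−4.2279) + e^(−4.8407) = 1.0000 + 0.014583 + 0.0079015 = 1.0225.
P₁ = e^(−E₁/kT) / Z = 0.014583/1.0225 = 0.0143.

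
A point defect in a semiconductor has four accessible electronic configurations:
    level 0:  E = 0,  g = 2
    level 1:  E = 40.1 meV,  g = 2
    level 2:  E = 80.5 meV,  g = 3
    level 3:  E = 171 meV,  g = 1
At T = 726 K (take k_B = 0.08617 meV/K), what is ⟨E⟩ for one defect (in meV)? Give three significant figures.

30.4 meV

k_BT = 0.08617 × 726 K = 62.559 meV.
Eᵢ/kT = 0, 0.64099, 1.2868, 2.7334.
Z = Σ gᵢe^(−Eᵢ/kT) = 2·e^(−0) + 2·e^(−0.64099) + 3·e^(−1.2868) + 1·e^(−2.7334) = 2.0000 + 1.0535 + 0.82846 + 0.064998 = 3.9470.
⟨E⟩ = Σ Eᵢ gᵢe^(−Eᵢ/kT) / Z = (0·2.0000 + 40.1·1.0535 + 80.5·0.82846 + 171·0.064998) / 3.9470 = 30.4 meV.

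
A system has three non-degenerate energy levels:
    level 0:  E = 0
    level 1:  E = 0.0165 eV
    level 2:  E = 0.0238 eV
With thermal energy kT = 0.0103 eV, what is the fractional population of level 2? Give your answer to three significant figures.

0.0763

Eᵢ/kT = 0, 1.6019, 2.3107.
Z = Σ e^(−Eᵢ/kT) = e^(−0) + e^(−1.6019) + e^(−2.3107) = 1.0000 + 0.20151 + 0.099192 = 1.3007.
P₂ = e^(−E₂/kT) / Z = 0.099192/1.3007 = 0.0763.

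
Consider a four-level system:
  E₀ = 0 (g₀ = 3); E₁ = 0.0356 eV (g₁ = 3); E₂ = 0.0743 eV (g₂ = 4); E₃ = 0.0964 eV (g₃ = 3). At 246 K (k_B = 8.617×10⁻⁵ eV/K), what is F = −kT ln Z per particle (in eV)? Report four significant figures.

k_BT = 8.617×10⁻⁵ × 246 K = 0.0211978 eV.
Eᵢ/kT = 0, 1.67942, 3.50508, 4.54764.
Z = Σ gᵢe^(−Eᵢ/kT) = 3·e^(−0) + 3·e^(−1.67942) + 4·e^(−3.50508) + 3·e^(−4.54764) = 3.00000 + 0.559446 + 0.120177 + 0.0317765 = 3.71140.
F = −kT ln Z = −0.0211978 × ln(3.71140) = −0.0211978 × 1.31141 = -0.02780 eV.

-0.02780 eV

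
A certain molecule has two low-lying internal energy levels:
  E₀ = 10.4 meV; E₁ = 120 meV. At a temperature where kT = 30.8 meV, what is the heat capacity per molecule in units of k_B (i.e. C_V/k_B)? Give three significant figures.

0.341

Eᵢ/kT = 0.33766, 3.8961.
Z = Σ e^(−Eᵢ/kT) = e^(−0.33766) + e^(−3.8961) = 0.71344 + 0.020321 = 0.73376.
⟨E⟩ = 13.435 meV, ⟨E²⟩ = 503.96 meV².
C_V/k_B = (⟨E²⟩ − ⟨E⟩²)/(kT)² = (503.96 − 180.50)/948.64 = 0.341.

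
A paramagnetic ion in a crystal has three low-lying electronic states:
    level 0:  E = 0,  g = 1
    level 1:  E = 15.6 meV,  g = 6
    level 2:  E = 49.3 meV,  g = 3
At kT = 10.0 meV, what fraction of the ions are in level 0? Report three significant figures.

0.438

Eᵢ/kT = 0, 1.5600, 4.9300.
Z = Σ gᵢe^(−Eᵢ/kT) = 1·e^(−0) + 6·e^(−1.5600) + 3·e^(−4.9300) = 1.0000 + 1.2608 + 0.021680 = 2.2825.
P₀ = g₀ e^(−E₀/kT) / Z = 1.0000/2.2825 = 0.438.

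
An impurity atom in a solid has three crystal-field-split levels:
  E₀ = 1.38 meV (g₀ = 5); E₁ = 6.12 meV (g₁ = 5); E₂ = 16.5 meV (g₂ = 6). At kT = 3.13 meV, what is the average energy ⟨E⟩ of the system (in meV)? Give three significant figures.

2.35 meV

Eᵢ/kT = 0.44089, 1.9553, 5.2716.
Z = Σ gᵢe^(−Eᵢ/kT) = 5·e^(−0.44089) + 5·e^(−1.9553) + 6·e^(−5.2716) = 3.2173 + 0.70761 + 0.030812 = 3.9557.
⟨E⟩ = Σ Eᵢ gᵢe^(−Eᵢ/kT) / Z = (1.38·3.2173 + 6.12·0.70761 + 16.5·0.030812) / 3.9557 = 2.35 meV.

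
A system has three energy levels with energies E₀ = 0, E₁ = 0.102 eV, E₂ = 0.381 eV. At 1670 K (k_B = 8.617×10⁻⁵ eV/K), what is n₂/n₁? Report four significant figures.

k_BT = 8.617×10⁻⁵ × 1670 K = 0.143904 eV.
n₂/n₁ = exp[−(E₂−E₁)/kT] = exp(−(0.279 eV)/(0.143904 eV)) = exp(-1.93879) = 0.1439.

0.1439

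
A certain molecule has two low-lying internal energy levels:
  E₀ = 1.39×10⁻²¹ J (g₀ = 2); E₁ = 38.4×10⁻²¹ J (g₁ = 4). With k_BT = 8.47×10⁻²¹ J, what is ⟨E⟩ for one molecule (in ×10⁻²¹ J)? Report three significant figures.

2.30 ×10⁻²¹ J

Eᵢ/kT = 0.16411, 4.5336.
Z = Σ gᵢe^(−Eᵢ/kT) = 2·e^(−0.16411) + 4·e^(−4.5336) = 1.6973 + 0.042968 = 1.7403.
⟨E⟩ = Σ Eᵢ gᵢe^(−Eᵢ/kT) / Z = (1.39·1.6973 + 38.4·0.042968) / 1.7403 = 2.30 ×10⁻²¹ J.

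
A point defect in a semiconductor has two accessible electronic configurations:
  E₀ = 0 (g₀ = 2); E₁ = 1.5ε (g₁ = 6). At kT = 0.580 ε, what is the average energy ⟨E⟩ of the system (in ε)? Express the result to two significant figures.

0.28 ε

Eᵢ/kT = 0, 2.586.
Z = Σ gᵢe^(−Eᵢ/kT) = 2·e^(−0) + 6·e^(−2.586) = 2.000 + 0.4519 = 2.452.
⟨E⟩ = Σ Eᵢ gᵢe^(−Eᵢ/kT) / Z = (0·2.000 + 1.5·0.4519) / 2.452 = 0.28 ε.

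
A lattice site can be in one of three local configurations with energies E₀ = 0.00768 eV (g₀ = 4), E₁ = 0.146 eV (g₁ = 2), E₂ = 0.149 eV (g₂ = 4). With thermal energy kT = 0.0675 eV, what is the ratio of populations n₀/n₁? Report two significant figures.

n₀/n₁ = (g₀/g₁) exp[−(E₀−E₁)/kT] = (4/2) × exp(−(-0.13832 eV)/(0.0675 eV)) = (4/2) × exp(2.049) = 16.

16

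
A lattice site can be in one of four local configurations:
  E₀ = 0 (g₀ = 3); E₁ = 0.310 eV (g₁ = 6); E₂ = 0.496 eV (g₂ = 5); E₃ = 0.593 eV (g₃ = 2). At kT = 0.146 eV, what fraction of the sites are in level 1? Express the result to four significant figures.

0.1831

Eᵢ/kT = 0, 2.12329, 3.39726, 4.06164.
Z = Σ gᵢe^(−Eᵢ/kT) = 3·e^(−0) + 6·e^(−2.12329) + 5·e^(−3.39726) + 2·e^(−4.06164) = 3.00000 + 0.717824 + 0.167324 + 0.0344415 = 3.91959.
P₁ = g₁ e^(−E₁/kT) / Z = 0.717824/3.91959 = 0.1831.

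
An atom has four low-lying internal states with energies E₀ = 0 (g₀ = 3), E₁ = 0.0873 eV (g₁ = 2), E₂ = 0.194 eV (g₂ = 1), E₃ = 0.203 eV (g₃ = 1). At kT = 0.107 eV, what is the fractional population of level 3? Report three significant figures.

Eᵢ/kT = 0, 0.81589, 1.8131, 1.8972.
Z = Σ gᵢe^(−Eᵢ/kT) = 3·e^(−0) + 2·e^(−0.81589) + 1·e^(−1.8131) + 1·e^(−1.8972) = 3.0000 + 0.88449 + 0.16315 + 0.14999 = 4.1976.
P₃ = g₃ e^(−E₃/kT) / Z = 0.14999/4.1976 = 0.0357.

0.0357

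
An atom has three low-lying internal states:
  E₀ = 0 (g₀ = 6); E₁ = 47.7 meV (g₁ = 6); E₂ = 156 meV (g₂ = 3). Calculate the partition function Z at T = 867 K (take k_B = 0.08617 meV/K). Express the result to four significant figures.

Z = 9.540

k_BT = 0.08617 × 867 K = 74.7094 meV.
Eᵢ/kT = 0, 0.638474, 2.08809.
Z = Σ gᵢe^(−Eᵢ/kT) = 6·e^(−0) + 6·e^(−0.638474) + 3·e^(−2.08809) = 6.00000 + 3.16859 + 0.371771 = 9.54036.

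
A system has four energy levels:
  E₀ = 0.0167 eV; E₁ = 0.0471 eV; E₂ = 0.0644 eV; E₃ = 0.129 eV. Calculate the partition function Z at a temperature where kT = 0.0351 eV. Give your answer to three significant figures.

Eᵢ/kT = 0.47578, 1.3419, 1.8348, 3.6752.
Z = Σ e^(−Eᵢ/kT) = e^(−0.47578) + e^(−1.3419) + e^(−1.8348) + e^(−3.6752) = 0.62140 + 0.26135 + 0.15965 + 0.025344 = 1.0677.

Z = 1.07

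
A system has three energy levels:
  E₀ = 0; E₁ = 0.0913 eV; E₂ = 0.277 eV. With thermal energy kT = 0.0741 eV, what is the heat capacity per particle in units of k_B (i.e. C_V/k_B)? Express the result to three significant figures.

Eᵢ/kT = 0, 1.2321, 3.7382.
Z = Σ e^(−Eᵢ/kT) = e^(−0) + e^(−1.2321) + e^(−3.7382) = 1.0000 + 0.29168 + 0.023797 = 1.3155.
⟨E⟩ = 0.025254 eV, ⟨E²⟩ = 0.0032362 eV².
C_V/k_B = (⟨E²⟩ − ⟨E⟩²)/(kT)² = (0.0032362 − 0.00063776)/0.0054908 = 0.473.

0.473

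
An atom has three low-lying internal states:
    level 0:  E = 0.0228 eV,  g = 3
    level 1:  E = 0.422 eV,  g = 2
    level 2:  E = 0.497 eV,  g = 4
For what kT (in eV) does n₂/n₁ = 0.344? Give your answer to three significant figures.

0.0426 eV

n₂/n₁ = (g₂/g₁) exp[−(E₂−E₁)/kT] = 0.344.
⇒ (E₂−E₁)/kT = ln((4/2)/0.344) = ln(5.8140) = 1.7603.
kT = 0.075 eV / 1.7603 = 0.0426 eV.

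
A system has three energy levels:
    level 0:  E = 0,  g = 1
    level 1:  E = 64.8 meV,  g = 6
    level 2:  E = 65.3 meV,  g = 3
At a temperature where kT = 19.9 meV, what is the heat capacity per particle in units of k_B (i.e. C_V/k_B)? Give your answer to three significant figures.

Eᵢ/kT = 0, 3.2563, 3.2814.
Z = Σ gᵢe^(−Eᵢ/kT) = 1·e^(−0) + 6·e^(−3.2563) + 3·e^(−3.2814) = 1.0000 + 0.23118 + 0.11273 = 1.3439.
⟨E⟩ = 16.625 meV, ⟨E²⟩ = 1080.0 meV².
C_V/k_B = (⟨E²⟩ − ⟨E⟩²)/(kT)² = (1080.0 − 276.39)/396.01 = 2.03.

2.03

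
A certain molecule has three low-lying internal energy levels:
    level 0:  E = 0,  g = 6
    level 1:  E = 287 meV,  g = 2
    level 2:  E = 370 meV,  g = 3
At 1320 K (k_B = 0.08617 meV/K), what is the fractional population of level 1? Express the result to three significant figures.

k_BT = 0.08617 × 1320 K = 113.74 meV.
Eᵢ/kT = 0, 2.5233, 3.2530.
Z = Σ gᵢe^(−Eᵢ/kT) = 6·e^(−0) + 2·e^(−2.5233) + 3·e^(−3.2530) = 6.0000 + 0.16039 + 0.11597 = 6.2764.
P₁ = g₁ e^(−E₁/kT) / Z = 0.16039/6.2764 = 0.0256.

0.0256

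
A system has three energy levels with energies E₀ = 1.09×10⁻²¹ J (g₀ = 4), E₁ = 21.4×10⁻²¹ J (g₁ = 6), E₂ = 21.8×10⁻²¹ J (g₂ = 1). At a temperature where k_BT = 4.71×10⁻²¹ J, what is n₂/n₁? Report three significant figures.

n₂/n₁ = (g₂/g₁) exp[−(E₂−E₁)/kT] = (1/6) × exp(−(0.4 ×10⁻²¹ J)/(4.71 ×10⁻²¹ J)) = (1/6) × exp(-0.084926) = 0.153.

0.153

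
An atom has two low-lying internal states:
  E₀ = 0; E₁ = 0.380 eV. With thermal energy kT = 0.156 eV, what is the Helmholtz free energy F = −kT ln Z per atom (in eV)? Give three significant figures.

Eᵢ/kT = 0, 2.4359.
Z = Σ e^(−Eᵢ/kT) = e^(−0) + e^(−2.4359) = 1.0000 + 0.087519 = 1.0875.
F = −kT ln Z = −0.156 × ln(1.0875) = −0.156 × 0.083881 = -0.0131 eV.

-0.0131 eV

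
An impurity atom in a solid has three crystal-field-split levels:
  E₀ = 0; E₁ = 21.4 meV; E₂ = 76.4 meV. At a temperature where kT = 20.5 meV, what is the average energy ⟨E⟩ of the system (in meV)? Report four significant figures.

Eᵢ/kT = 0, 1.04390, 3.72683.
Z = Σ e^(−Eᵢ/kT) = e^(−0) + e^(−1.04390) + e^(−3.72683) = 1.00000 + 0.352079 + 0.0240690 = 1.37615.
⟨E⟩ = Σ Eᵢ e^(−Eᵢ/kT) / Z = (0·1.00000 + 21.4·0.352079 + 76.4·0.0240690) / 1.37615 = 6.811 meV.

6.811 meV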